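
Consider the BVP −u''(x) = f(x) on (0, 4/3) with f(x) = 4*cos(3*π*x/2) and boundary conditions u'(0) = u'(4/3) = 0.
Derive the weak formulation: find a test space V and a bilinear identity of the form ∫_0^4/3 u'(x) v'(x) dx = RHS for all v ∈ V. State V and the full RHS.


V = H^1(0, 4/3) (no boundary constraint on v; u is determined up to an additive constant); weak form: ∫_0^4/3 u'v' dx = ∫_0^4/3 (4*cos(3*π*x/2)) v dx for all v ∈ V.

Multiply both sides by a test function v and integrate from 0 to 4/3:
  ∫_0^4/3 −u''(x) v(x) dx = ∫_0^4/3 f(x) v(x) dx.
Integrate the LHS by parts once:
  ∫_0^4/3 −u'' v dx = −[u'(x) v(x)]_0^4/3 + ∫_0^4/3 u'(x) v'(x) dx.
Thus ∫_0^4/3 u'(x) v'(x) dx = ∫_0^4/3 f(x) v(x) dx + [u'(x) v(x)]_0^4/3.
Choose V so that boundary terms are either known or forced to vanish.
u has homogeneous Neumann: u'(0) = u'(4/3) = 0. So [u' v]_0^4/3 = 0·v(4/3) − 0·v(0) = 0 for any v; take V = H^1(0, 4/3).
Weak formulation: find u (satisfying any essential BC) such that ∫_0^4/3 u'(x) v'(x) dx = ∫_0^4/3 f v dx for all v ∈ V (homogeneous Neumann, so boundary terms vanish).
Substituting f(x) = 4*cos(3*π*x/2), the right-hand side is ∫_0^4/3 (4*cos(3*π*x/2)) v dx.
Compatibility check (pure Neumann): taking v ≡ 1 ∈ V gives 0 = ∫_0^4/3 f dx + (0) − (0), i.e. ∫_0^4/3 f dx must equal u'(0) − u'(4/3) = 0. Indeed ∫_0^4/3 (4*cos(3*π*x/2)) dx = 0, so the data are compatible. The solution is then unique only up to an additive constant (fix it e.g. by requiring ∫_0^4/3 u dx = 0).


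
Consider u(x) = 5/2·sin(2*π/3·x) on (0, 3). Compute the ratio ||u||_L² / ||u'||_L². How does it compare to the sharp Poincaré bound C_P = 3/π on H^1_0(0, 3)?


||u||_L² / ||u'||_L² = 3/(2*π) < C_P = 3/π.

u(x) = 5/2·sin(2*π/3·x), so u'(x) = 5*π*cos(2*π*x/3)/3.
Writing u(x) = A·sin(kπx/L) with A = 5/2 and k = 2, use ∫_0^L sin²(kπx/L) dx = L/2 and ∫_0^L cos²(kπx/L) dx = L/2.
u² = 25/4·sin²(2*π/3·x) and (u')² = 25*π^2/9·cos²(2*π/3·x), and each of sin², cos² integrates to L/2 = 3/2 over (0, 3).
∫_0^3 u² dx = 75/8, so ||u||_L² = 5*sqrt(6)/4.
∫_0^3 (u')² dx = 25*π^2/6, so ||u'||_L² = 5*sqrt(6)*π/6.
Ratio ||u||_L² / ||u'||_L² = 3/(2*π).
Sharp Poincaré constant on H^1_0(0, 3) is C_P = L/π = 3/π, achieved by sin(π/3·x).
This is the k = 2 harmonic; the ratio L/(kπ) is strictly less than C_P = L/π, consistent with the sharp inequality ||u||_L² ≤ C_P ||u'||_L².


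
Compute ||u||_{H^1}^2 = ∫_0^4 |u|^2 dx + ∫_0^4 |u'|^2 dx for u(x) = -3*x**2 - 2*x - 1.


||u||_{H^1}^2 = 57548/15

The H^1 norm (squared) on an interval (0, L) is
  ||u||_{H^1}^2 = ∫_0^L u(x)^2 dx + ∫_0^L u'(x)^2 dx.
Compute u'(x) = -6*x - 2.
Then u(x)^2 = 9*x**4 + 12*x**3 + 10*x**2 + 4*x + 1 and u'(x)^2 = 36*x**2 + 24*x + 4.
Integrate each monomial from 0 to 4 using ∫_0^4 c·x^n dx = c·4^(n+1)/(n+1):
  ∫_0^4 u(x)^2 dx = ∫_0^4 (9*x^4 + 12*x^3 + 10*x^2 + 4*x + 1) dx. Term by term:
    ∫_0^4 9*x^4 dx = 9216/5;  ∫_0^4 12*x^3 dx = 768;  ∫_0^4 10*x^2 dx = 640/3;
    ∫_0^4 4*x dx = 32;  ∫_0^4 1 dx = 4.
  Sum: 9216/5 + 768 + 640/3 + 32 + 4 = 42908/15.
  ∫_0^4 u'(x)^2 dx = ∫_0^4 (36*x^2 + 24*x + 4) dx. Term by term:
    ∫_0^4 36*x^2 dx = 768;  ∫_0^4 24*x dx = 192;  ∫_0^4 4 dx = 16.
  Sum: 768 + 192 + 16 = 976.
Adding: ||u||_{H^1}^2 = 42908/15 + 976 = 57548/15.


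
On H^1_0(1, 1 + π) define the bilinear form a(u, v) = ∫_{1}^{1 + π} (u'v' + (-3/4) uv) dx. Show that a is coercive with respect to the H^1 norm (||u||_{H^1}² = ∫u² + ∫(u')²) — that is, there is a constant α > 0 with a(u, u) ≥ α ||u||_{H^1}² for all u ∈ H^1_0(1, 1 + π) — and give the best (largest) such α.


α = 1/8

Coercivity of a(·,·) on H^1_0(1, 1 + π) means a(u, u) ≥ α ||u||_{H^1}² for every u ∈ H^1_0.
The interval has length L = π, and Poincaré/coercivity depend only on L. Here a(u, u) = ∫(u')² + (-3/4)·∫u².
Here c = -3/4 < 0 with |c| < (π/L)² = 1, so coercivity still holds. The condition a(u,u) ≥ α||u||_{H^1}² reads (1−α)∫(u')² ≥ (α−c)∫u². Any admissible α is ≤ 1 (rapidly oscillating u have ∫u²/∫(u')² → 0), and α = 1 would force 0 ≥ (1−c)∫u², impossible since c < 1; so 1−α > 0. By the sharp Poincaré inequality on H^1_0 of an interval of length L, ∫(u')² ≥ (π/L)²∫u² with equality for the first sine mode sin(π(x−x₀)/L) (x₀ the left endpoint), so the inequality holds for all u iff (1−α)(π/L)² ≥ α − c, i.e. α ≤ ((π/L)² + c)/((π/L)² + 1) = (1 + c(L/π)²)/(1 + (L/π)²). (Direct route, valid since c ≤ 0: Poincaré gives c∫u² ≥ c(L/π)²∫(u')², so a(u,u) ≥ (1 + c(L/π)²)∫(u')², while ||u||_{H^1}² ≤ (1 + (L/π)²)∫(u')²; dividing yields the same α.) With (π/L)² = 1 and c = -3/4, the largest admissible constant is α = ((π/L)² + c)/((π/L)² + 1).
Simplifying, α = 1/8.


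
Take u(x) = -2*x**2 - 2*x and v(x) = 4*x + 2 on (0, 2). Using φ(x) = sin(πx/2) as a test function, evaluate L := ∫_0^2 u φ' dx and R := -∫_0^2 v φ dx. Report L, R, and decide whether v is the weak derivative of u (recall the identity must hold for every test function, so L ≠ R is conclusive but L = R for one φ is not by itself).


LHS = 24/π, RHS = -24/π. No, v is not the weak derivative of u.

u(x) = -2*x**2 - 2*x, classical derivative u'(x) = -4*x - 2.
φ(x) = sin(πx/2), so φ'(x) = π*cos(π*x/2)/2.
Note φ(0) = φ(2) = 0, so the boundary term u·φ vanishes.
LHS = ∫_0^2 u(x) φ'(x) dx = ∫_0^2 (-π*x^2*cos(π*x/2) - π*x*cos(π*x/2)) dx. Term by term:
  ∫_0^2 -π*x*cos(π*x/2) dx = 8/π;  ∫_0^2 -π*x^2*cos(π*x/2) dx = 16/π.
Sum: 8/π + 16/π = 24/π.
So LHS = 24/π.
∫_0^2 v(x) φ(x) dx = ∫_0^2 (4*x*sin(π*x/2) + 2*sin(π*x/2)) dx. Term by term:
  ∫_0^2 2*sin(π*x/2) dx = 8/π;  ∫_0^2 4*x*sin(π*x/2) dx = 16/π.
Sum: 8/π + 16/π = 24/π.
So RHS = -∫_0^2 v(x) φ(x) dx = -24/π.
LHS − RHS = 48/π ≠ 0, so the identity fails.
(For a valid weak derivative the identity must hold for EVERY test function, in particular this one. The failure shows v is NOT the weak derivative of u.)
Correct weak derivative would be u'(x) = -4*x - 2.


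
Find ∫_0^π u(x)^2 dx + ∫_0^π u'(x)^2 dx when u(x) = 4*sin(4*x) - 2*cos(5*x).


||u||_{H^1(0,π)}^2 = 3328/9 + 188*π

u'(x) = 10*sin(5*x) + 16*cos(4*x).
Expand u² and (u')² and integrate term by term on (0, π), using: for integers n ≥ 1, ∫_0^π sin²(nx) dx = ∫_0^π cos²(nx) dx = π/2; for n ≠ n', ∫_0^π sin(nx)sin(n'x) dx = ∫_0^π cos(nx)cos(n'x) dx = 0; and by product-to-sum, ∫_0^π sin(nx)cos(n'x) dx = ½∫_0^π [sin((n+n')x) + sin((n−n')x)] dx, which is 0 when n+n' is even and 2n/(n²−n'²) when n+n' is odd (it need not vanish on (0, π)).
  u² squared terms: (-2)²·∫cos(5x)² dx = 4·π/2 = 2*π;  (4)²·∫sin(4x)² dx = 16·π/2 = 8*π.
  u² cross terms: 2·(-2)·(4)·∫cos(5x)·sin(4x) dx = -16·(-8/9) = 128/9.
  So ∫_0^π u² dx = 2*π + 8*π + 128/9 = 128/9 + 10*π.
  (u')² squared terms: (10)²·∫sin(5x)² dx = 100·π/2 = 50*π;  (16)²·∫cos(4x)² dx = 256·π/2 = 128*π.
  (u')² cross terms: 2·(10)·(16)·∫sin(5x)·cos(4x) dx = 320·(10/9) = 3200/9.
  So ∫_0^π (u')² dx = 50*π + 128*π + 3200/9 = 3200/9 + 178*π.
||u||_{H^1}^2 = (128/9 + 10*π) + (3200/9 + 178*π) = 3328/9 + 188*π.


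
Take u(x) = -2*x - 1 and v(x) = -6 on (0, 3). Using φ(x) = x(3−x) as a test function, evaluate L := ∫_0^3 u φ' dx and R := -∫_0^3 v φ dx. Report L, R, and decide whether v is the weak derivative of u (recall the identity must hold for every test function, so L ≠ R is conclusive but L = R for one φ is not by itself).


LHS = 9, RHS = 27. No, v is not the weak derivative of u.

u(x) = -2*x - 1, classical derivative u'(x) = -2.
φ(x) = x(3−x), so φ'(x) = 3 - 2*x.
Note φ(0) = φ(3) = 0, so the boundary term u·φ vanishes.
LHS = ∫_0^3 u(x) φ'(x) dx = ∫_0^3 (4*x^2 - 4*x - 3) dx. Term by term:
  ∫_0^3 4*x^2 dx = 36;  ∫_0^3 -4*x dx = -18;  ∫_0^3 -3 dx = -9.
Sum: 36 − 18 − 9 = 9.
So LHS = 9.
∫_0^3 v(x) φ(x) dx = ∫_0^3 (6*x^2 - 18*x) dx. Term by term:
  ∫_0^3 6*x^2 dx = 54;  ∫_0^3 -18*x dx = -81.
Sum: 54 − 81 = -27.
So RHS = -∫_0^3 v(x) φ(x) dx = 27.
LHS − RHS = -18 ≠ 0, so the identity fails.
(For a valid weak derivative the identity must hold for EVERY test function, in particular this one. The failure shows v is NOT the weak derivative of u.)
Correct weak derivative would be u'(x) = -2.


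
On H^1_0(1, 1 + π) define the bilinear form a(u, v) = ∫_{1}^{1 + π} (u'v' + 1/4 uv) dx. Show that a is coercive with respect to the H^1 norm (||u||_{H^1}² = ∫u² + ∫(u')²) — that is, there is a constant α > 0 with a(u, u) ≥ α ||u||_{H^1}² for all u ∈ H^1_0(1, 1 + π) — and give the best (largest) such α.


α = 5/8

Coercivity of a(·,·) on H^1_0(1, 1 + π) means a(u, u) ≥ α ||u||_{H^1}² for every u ∈ H^1_0.
The interval has length L = π, and Poincaré/coercivity depend only on L. Here a(u, u) = ∫(u')² + (1/4)·∫u².
Here 0 < c = 1/4 < 1. The condition a(u,u) ≥ α||u||_{H^1}² reads (1−α)∫(u')² ≥ (α−c)∫u². Any admissible α is ≤ 1 (rapidly oscillating u have ∫u²/∫(u')² → 0), and α = 1 would force 0 ≥ (1−c)∫u², impossible since c < 1; so 1−α > 0. By the sharp Poincaré inequality on H^1_0 of an interval of length L, ∫(u')² ≥ (π/L)²∫u² with equality for the first sine mode sin(π(x−x₀)/L) (x₀ the left endpoint), so the inequality holds for all u iff (1−α)(π/L)² ≥ α − c, i.e. α ≤ ((π/L)² + c)/((π/L)² + 1) = (1 + c(L/π)²)/(1 + (L/π)²). With (π/L)² = 1 and c = 1/4, the largest admissible constant is α = ((π/L)² + c)/((π/L)² + 1).
Simplifying, α = 5/8.


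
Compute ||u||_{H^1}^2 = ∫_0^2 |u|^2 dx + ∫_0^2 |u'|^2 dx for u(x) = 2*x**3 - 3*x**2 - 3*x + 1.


||u||_{H^1}^2 = 1552/35

The H^1 norm (squared) on an interval (0, L) is
  ||u||_{H^1}^2 = ∫_0^L u(x)^2 dx + ∫_0^L u'(x)^2 dx.
Compute u'(x) = 6*x**2 - 6*x - 3.
Then u(x)^2 = 4*x**6 - 12*x**5 - 3*x**4 + 22*x**3 + 3*x**2 - 6*x + 1 and u'(x)^2 = 36*x**4 - 72*x**3 + 36*x + 9.
Integrate each monomial from 0 to 2 using ∫_0^2 c·x^n dx = c·2^(n+1)/(n+1):
  ∫_0^2 u(x)^2 dx = ∫_0^2 (4*x^6 - 12*x^5 - 3*x^4 + 22*x^3 + 3*x^2 - 6*x + 1) dx. Term by term:
    ∫_0^2 4*x^6 dx = 512/7;  ∫_0^2 -12*x^5 dx = -128;  ∫_0^2 -3*x^4 dx = -96/5;
    ∫_0^2 22*x^3 dx = 88;  ∫_0^2 3*x^2 dx = 8;  ∫_0^2 -6*x dx = -12;
    ∫_0^2 1 dx = 2.
  Sum: 512/7 − 128 − 96/5 + 88 + 8 − 12 + 2 = 418/35.
  ∫_0^2 u'(x)^2 dx = ∫_0^2 (36*x^4 - 72*x^3 + 36*x + 9) dx. Term by term:
    ∫_0^2 36*x^4 dx = 1152/5;  ∫_0^2 -72*x^3 dx = -288;  ∫_0^2 36*x dx = 72;
    ∫_0^2 9 dx = 18.
  Sum: 1152/5 − 288 + 72 + 18 = 162/5.
Adding: ||u||_{H^1}^2 = 418/35 + 162/5 = 1552/35.


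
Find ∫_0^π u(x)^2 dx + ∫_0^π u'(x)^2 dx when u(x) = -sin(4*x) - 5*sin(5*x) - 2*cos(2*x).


||u||_{H^1(0,π)}^2 = 1000/21 + 687*π/2

u'(x) = 4*sin(2*x) - 4*cos(4*x) - 25*cos(5*x).
Expand u² and (u')² and integrate term by term on (0, π), using: for integers n ≥ 1, ∫_0^π sin²(nx) dx = ∫_0^π cos²(nx) dx = π/2; for n ≠ n', ∫_0^π sin(nx)sin(n'x) dx = ∫_0^π cos(nx)cos(n'x) dx = 0; and by product-to-sum, ∫_0^π sin(nx)cos(n'x) dx = ½∫_0^π [sin((n+n')x) + sin((n−n')x)] dx, which is 0 when n+n' is even and 2n/(n²−n'²) when n+n' is odd (it need not vanish on (0, π)).
  u² squared terms: (-1)²·∫sin(4x)² dx = 1·π/2 = π/2;  (-5)²·∫sin(5x)² dx = 25·π/2 = 25*π/2;  (-2)²·∫cos(2x)² dx = 4·π/2 = 2*π.
  u² cross terms: 2·(-1)·(-5)·∫sin(4x)·sin(5x) dx = 10·(0) = 0;  2·(-1)·(-2)·∫sin(4x)·cos(2x) dx = 4·(0) = 0;  2·(-5)·(-2)·∫sin(5x)·cos(2x) dx = 20·(10/21) = 200/21.
  So ∫_0^π u² dx = π/2 + 25*π/2 + 2*π + 0 + 0 + 200/21 = 200/21 + 15*π.
  (u')² squared terms: (-25)²·∫cos(5x)² dx = 625·π/2 = 625*π/2;  (-4)²·∫cos(4x)² dx = 16·π/2 = 8*π;  (4)²·∫sin(2x)² dx = 16·π/2 = 8*π.
  (u')² cross terms: 2·(-25)·(-4)·∫cos(5x)·cos(4x) dx = 200·(0) = 0;  2·(-25)·(4)·∫cos(5x)·sin(2x) dx = -200·(-4/21) = 800/21;  2·(-4)·(4)·∫cos(4x)·sin(2x) dx = -32·(0) = 0.
  So ∫_0^π (u')² dx = 625*π/2 + 8*π + 8*π + 0 + 800/21 + 0 = 800/21 + 657*π/2.
||u||_{H^1}^2 = (200/21 + 15*π) + (800/21 + 657*π/2) = 1000/21 + 687*π/2.


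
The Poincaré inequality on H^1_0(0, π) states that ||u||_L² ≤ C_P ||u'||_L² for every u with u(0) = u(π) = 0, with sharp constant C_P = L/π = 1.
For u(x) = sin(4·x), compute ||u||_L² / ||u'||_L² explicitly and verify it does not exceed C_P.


||u||_L² / ||u'||_L² = 1/4 < C_P = 1.

u(x) = sin(4·x), so u'(x) = 4*cos(4*x).
Writing u(x) = A·sin(kπx/L) with A = 1 and k = 4, use ∫_0^L sin²(kπx/L) dx = L/2 and ∫_0^L cos²(kπx/L) dx = L/2.
u² = 1·sin²(4·x) and (u')² = 16·cos²(4·x), and each of sin², cos² integrates to L/2 = π/2 over (0, π).
∫_0^π u² dx = π/2, so ||u||_L² = sqrt(2)*sqrt(π)/2.
∫_0^π (u')² dx = 8*π, so ||u'||_L² = 2*sqrt(2)*sqrt(π).
Ratio ||u||_L² / ||u'||_L² = 1/4.
Sharp Poincaré constant on H^1_0(0, π) is C_P = L/π = 1, achieved by sin(x).
This is the k = 4 harmonic; the ratio L/(kπ) is strictly less than C_P = L/π, consistent with the sharp inequality ||u||_L² ≤ C_P ||u'||_L².


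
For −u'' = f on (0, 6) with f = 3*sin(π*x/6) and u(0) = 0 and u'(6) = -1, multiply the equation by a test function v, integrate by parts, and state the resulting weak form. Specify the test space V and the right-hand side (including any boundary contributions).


V = {v ∈ H^1(0, 6) : v(0) = 0} (test functions vanish at x = 0 where u is specified); weak form: ∫_0^6 u'v' dx = ∫_0^6 (3*sin(π*x/6)) v dx − v(6) for all v ∈ V.

Multiply both sides by a test function v and integrate from 0 to 6:
  ∫_0^6 −u''(x) v(x) dx = ∫_0^6 f(x) v(x) dx.
Integrate the LHS by parts once:
  ∫_0^6 −u'' v dx = −[u'(x) v(x)]_0^6 + ∫_0^6 u'(x) v'(x) dx.
Thus ∫_0^6 u'(x) v'(x) dx = ∫_0^6 f(x) v(x) dx + [u'(x) v(x)]_0^6.
Choose V so that boundary terms are either known or forced to vanish.
Mixed BC: u(0) = 0 (Dirichlet) and u'(6) = -1 (Neumann). Define V = {v ∈ H^1(0, 6) : v(0) = 0}. Then [u' v]_0^6 = u'(6)·v(6) − u'(0)·0 = − v(6).
Weak formulation: find u (satisfying any essential BC) such that ∫_0^6 u'(x) v'(x) dx = ∫_0^6 f v dx − v(6) for all v ∈ V (Dirichlet at 0 absorbed into V; Neumann datum at x = 6 contributes the boundary term).
Substituting f(x) = 3*sin(π*x/6), the right-hand side is ∫_0^6 (3*sin(π*x/6)) v dx − v(6).


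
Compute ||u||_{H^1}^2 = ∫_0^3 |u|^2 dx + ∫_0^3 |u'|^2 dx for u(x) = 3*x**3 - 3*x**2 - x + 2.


||u||_{H^1}^2 = 209913/70

The H^1 norm (squared) on an interval (0, L) is
  ||u||_{H^1}^2 = ∫_0^L u(x)^2 dx + ∫_0^L u'(x)^2 dx.
Compute u'(x) = 9*x**2 - 6*x - 1.
Then u(x)^2 = 9*x**6 - 18*x**5 + 3*x**4 + 18*x**3 - 11*x**2 - 4*x + 4 and u'(x)^2 = 81*x**4 - 108*x**3 + 18*x**2 + 12*x + 1.
Integrate each monomial from 0 to 3 using ∫_0^3 c·x^n dx = c·3^(n+1)/(n+1):
  ∫_0^3 u(x)^2 dx = ∫_0^3 (9*x^6 - 18*x^5 + 3*x^4 + 18*x^3 - 11*x^2 - 4*x + 4) dx. Term by term:
    ∫_0^3 9*x^6 dx = 19683/7;  ∫_0^3 -18*x^5 dx = -2187;  ∫_0^3 3*x^4 dx = 729/5;
    ∫_0^3 18*x^3 dx = 729/2;  ∫_0^3 -11*x^2 dx = -99;  ∫_0^3 -4*x dx = -18;
    ∫_0^3 4 dx = 12.
  Sum: 19683/7 − 2187 + 729/5 + 729/2 − 99 − 18 + 12 = 72111/70.
  ∫_0^3 u'(x)^2 dx = ∫_0^3 (81*x^4 - 108*x^3 + 18*x^2 + 12*x + 1) dx. Term by term:
    ∫_0^3 81*x^4 dx = 19683/5;  ∫_0^3 -108*x^3 dx = -2187;  ∫_0^3 18*x^2 dx = 162;
    ∫_0^3 12*x dx = 54;  ∫_0^3 1 dx = 3.
  Sum: 19683/5 − 2187 + 162 + 54 + 3 = 9843/5.
Adding: ||u||_{H^1}^2 = 72111/70 + 9843/5 = 209913/70.


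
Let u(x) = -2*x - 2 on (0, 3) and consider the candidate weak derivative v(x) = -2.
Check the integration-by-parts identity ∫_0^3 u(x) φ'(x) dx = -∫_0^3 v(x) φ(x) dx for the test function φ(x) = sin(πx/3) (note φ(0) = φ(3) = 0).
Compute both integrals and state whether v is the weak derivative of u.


LHS = 12/π, RHS = 12/π. Yes, v = u' weakly.

u(x) = -2*x - 2, classical derivative u'(x) = -2.
φ(x) = sin(πx/3), so φ'(x) = π*cos(π*x/3)/3.
Note φ(0) = φ(3) = 0, so the boundary term u·φ vanishes.
LHS = ∫_0^3 u(x) φ'(x) dx = ∫_0^3 (-2*π*x*cos(π*x/3)/3 - 2*π*cos(π*x/3)/3) dx. Term by term:
  ∫_0^3 -2*π*cos(π*x/3)/3 dx = 0;  ∫_0^3 -2*π*x*cos(π*x/3)/3 dx = 12/π.
Sum: 0 + 12/π = 12/π.
So LHS = 12/π.
∫_0^3 v(x) φ(x) dx = ∫_0^3 (-2*sin(π*x/3)) dx. Term by term:
  ∫_0^3 -2*sin(π*x/3) dx = -12/π.
So RHS = -∫_0^3 v(x) φ(x) dx = 12/π.
LHS = RHS, so the identity holds for this test φ.
Moreover u is smooth here and v(x) = u'(x) = -2 pointwise, so the identity holds for every test function. Hence v is the weak derivative of u.


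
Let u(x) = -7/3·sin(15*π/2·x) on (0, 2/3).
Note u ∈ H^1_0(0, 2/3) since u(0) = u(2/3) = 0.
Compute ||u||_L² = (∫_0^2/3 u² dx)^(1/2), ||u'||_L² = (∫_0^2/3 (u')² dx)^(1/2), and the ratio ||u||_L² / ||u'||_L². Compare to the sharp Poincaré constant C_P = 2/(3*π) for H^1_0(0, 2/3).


||u||_L² / ||u'||_L² = 2/(15*π) < C_P = 2/(3*π).

u(x) = -7/3·sin(15*π/2·x), so u'(x) = -35*π*cos(15*π*x/2)/2.
Writing u(x) = A·sin(kπx/L) with A = -7/3 and k = 5, use ∫_0^L sin²(kπx/L) dx = L/2 and ∫_0^L cos²(kπx/L) dx = L/2.
u² = 49/9·sin²(15*π/2·x) and (u')² = 1225*π^2/4·cos²(15*π/2·x), and each of sin², cos² integrates to L/2 = 1/3 over (0, 2/3).
∫_0^2/3 u² dx = 49/27, so ||u||_L² = 7*sqrt(3)/9.
∫_0^2/3 (u')² dx = 1225*π^2/12, so ||u'||_L² = 35*sqrt(3)*π/6.
Ratio ||u||_L² / ||u'||_L² = 2/(15*π).
Sharp Poincaré constant on H^1_0(0, 2/3) is C_P = L/π = 2/(3*π), achieved by sin(3*π/2·x).
This is the k = 5 harmonic; the ratio L/(kπ) is strictly less than C_P = L/π, consistent with the sharp inequality ||u||_L² ≤ C_P ||u'||_L².


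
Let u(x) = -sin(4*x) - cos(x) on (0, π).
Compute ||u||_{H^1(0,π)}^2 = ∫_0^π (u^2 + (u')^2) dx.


||u||_{H^1(0,π)}^2 = 32/15 + 19*π/2

u'(x) = sin(x) - 4*cos(4*x).
Expand u² and (u')² and integrate term by term on (0, π), using: for integers n ≥ 1, ∫_0^π sin²(nx) dx = ∫_0^π cos²(nx) dx = π/2; for n ≠ n', ∫_0^π sin(nx)sin(n'x) dx = ∫_0^π cos(nx)cos(n'x) dx = 0; and by product-to-sum, ∫_0^π sin(nx)cos(n'x) dx = ½∫_0^π [sin((n+n')x) + sin((n−n')x)] dx, which is 0 when n+n' is even and 2n/(n²−n'²) when n+n' is odd (it need not vanish on (0, π)).
  u² squared terms: (-1)²·∫cos(x)² dx = 1·π/2 = π/2;  (-1)²·∫sin(4x)² dx = 1·π/2 = π/2.
  u² cross terms: 2·(-1)·(-1)·∫cos(x)·sin(4x) dx = 2·(8/15) = 16/15.
  So ∫_0^π u² dx = π/2 + π/2 + 16/15 = 16/15 + π.
  (u')² squared terms: (-4)²·∫cos(4x)² dx = 16·π/2 = 8*π;  (1)²·∫sin(x)² dx = 1·π/2 = π/2.
  (u')² cross terms: 2·(-4)·(1)·∫cos(4x)·sin(x) dx = -8·(-2/15) = 16/15.
  So ∫_0^π (u')² dx = 8*π + π/2 + 16/15 = 16/15 + 17*π/2.
||u||_{H^1}^2 = (16/15 + π) + (16/15 + 17*π/2) = 32/15 + 19*π/2.


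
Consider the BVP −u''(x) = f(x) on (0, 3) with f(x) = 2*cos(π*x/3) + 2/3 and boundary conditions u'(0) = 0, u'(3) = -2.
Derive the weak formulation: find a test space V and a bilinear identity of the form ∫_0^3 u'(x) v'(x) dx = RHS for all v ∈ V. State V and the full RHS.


V = H^1(0, 3) (v unrestricted at boundary; u is determined up to an additive constant); weak form: ∫_0^3 u'v' dx = ∫_0^3 (2*cos(π*x/3) + 2/3) v dx − 2·v(3) for all v ∈ V.

Multiply both sides by a test function v and integrate from 0 to 3:
  ∫_0^3 −u''(x) v(x) dx = ∫_0^3 f(x) v(x) dx.
Integrate the LHS by parts once:
  ∫_0^3 −u'' v dx = −[u'(x) v(x)]_0^3 + ∫_0^3 u'(x) v'(x) dx.
Thus ∫_0^3 u'(x) v'(x) dx = ∫_0^3 f(x) v(x) dx + [u'(x) v(x)]_0^3.
Choose V so that boundary terms are either known or forced to vanish.
u has inhomogeneous Neumann u'(0) = 0, u'(3) = -2. [u' v]_0^3 = (-2)·v(3) − (0)·v(0) = − 2·v(3). Take V = H^1(0, 3); boundary term becomes part of RHS.
Weak formulation: find u (satisfying any essential BC) such that ∫_0^3 u'(x) v'(x) dx = ∫_0^3 f v dx − 2·v(3) for all v ∈ V (Neumann data are natural BCs: they enter the RHS as boundary terms).
Substituting f(x) = 2*cos(π*x/3) + 2/3, the right-hand side is ∫_0^3 (2*cos(π*x/3) + 2/3) v dx − 2·v(3).
Compatibility check (pure Neumann): taking v ≡ 1 ∈ V gives 0 = ∫_0^3 f dx + (-2) − (0), i.e. ∫_0^3 f dx must equal u'(0) − u'(3) = 2. Indeed ∫_0^3 (2*cos(π*x/3) + 2/3) dx = 2, so the data are compatible. The solution is then unique only up to an additive constant (fix it e.g. by requiring ∫_0^3 u dx = 0).


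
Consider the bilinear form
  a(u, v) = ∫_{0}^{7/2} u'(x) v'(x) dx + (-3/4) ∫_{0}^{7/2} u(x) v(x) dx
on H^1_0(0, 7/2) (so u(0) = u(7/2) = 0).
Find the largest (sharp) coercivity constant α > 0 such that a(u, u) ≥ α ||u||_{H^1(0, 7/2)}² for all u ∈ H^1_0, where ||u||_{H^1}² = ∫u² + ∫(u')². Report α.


α = (-147 + 16*π^2)/(4*(4*π^2 + 49))

Coercivity of a(·,·) on H^1_0(0, 7/2) means a(u, u) ≥ α ||u||_{H^1}² for every u ∈ H^1_0.
The interval has length L = 7/2, and Poincaré/coercivity depend only on L. Here a(u, u) = ∫(u')² + (-3/4)·∫u².
Here c = -3/4 < 0 with |c| < (π/L)² = 4*π^2/49, so coercivity still holds. The condition a(u,u) ≥ α||u||_{H^1}² reads (1−α)∫(u')² ≥ (α−c)∫u². Any admissible α is ≤ 1 (rapidly oscillating u have ∫u²/∫(u')² → 0), and α = 1 would force 0 ≥ (1−c)∫u², impossible since c < 1; so 1−α > 0. By the sharp Poincaré inequality on H^1_0 of an interval of length L, ∫(u')² ≥ (π/L)²∫u² with equality for the first sine mode sin(π(x−x₀)/L) (x₀ the left endpoint), so the inequality holds for all u iff (1−α)(π/L)² ≥ α − c, i.e. α ≤ ((π/L)² + c)/((π/L)² + 1) = (1 + c(L/π)²)/(1 + (L/π)²). (Direct route, valid since c ≤ 0: Poincaré gives c∫u² ≥ c(L/π)²∫(u')², so a(u,u) ≥ (1 + c(L/π)²)∫(u')², while ||u||_{H^1}² ≤ (1 + (L/π)²)∫(u')²; dividing yields the same α.) With (π/L)² = 4*π^2/49 and c = -3/4, the largest admissible constant is α = ((π/L)² + c)/((π/L)² + 1).
Simplifying, α = (-147 + 16*π^2)/(4*(4*π^2 + 49)).


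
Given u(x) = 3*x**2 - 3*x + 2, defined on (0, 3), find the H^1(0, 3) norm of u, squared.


||u||_{H^1}^2 = 4089/10

The H^1 norm (squared) on an interval (0, L) is
  ||u||_{H^1}^2 = ∫_0^L u(x)^2 dx + ∫_0^L u'(x)^2 dx.
Compute u'(x) = 6*x - 3.
Then u(x)^2 = 9*x**4 - 18*x**3 + 21*x**2 - 12*x + 4 and u'(x)^2 = 36*x**2 - 36*x + 9.
Integrate each monomial from 0 to 3 using ∫_0^3 c·x^n dx = c·3^(n+1)/(n+1):
  ∫_0^3 u(x)^2 dx = ∫_0^3 (9*x^4 - 18*x^3 + 21*x^2 - 12*x + 4) dx. Term by term:
    ∫_0^3 9*x^4 dx = 2187/5;  ∫_0^3 -18*x^3 dx = -729/2;  ∫_0^3 21*x^2 dx = 189;
    ∫_0^3 -12*x dx = -54;  ∫_0^3 4 dx = 12.
  Sum: 2187/5 − 729/2 + 189 − 54 + 12 = 2199/10.
  ∫_0^3 u'(x)^2 dx = ∫_0^3 (36*x^2 - 36*x + 9) dx. Term by term:
    ∫_0^3 36*x^2 dx = 324;  ∫_0^3 -36*x dx = -162;  ∫_0^3 9 dx = 27.
  Sum: 324 − 162 + 27 = 189.
Adding: ||u||_{H^1}^2 = 2199/10 + 189 = 4089/10.


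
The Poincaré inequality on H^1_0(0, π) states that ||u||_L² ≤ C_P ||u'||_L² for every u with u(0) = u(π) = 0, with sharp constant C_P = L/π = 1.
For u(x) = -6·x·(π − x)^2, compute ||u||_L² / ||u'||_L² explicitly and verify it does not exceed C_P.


||u||_L² / ||u'||_L² = sqrt(14)*π/14 < C_P = 1.

u(x) = -6·x·(π − x)^2, so u'(x) = 6*(π - 3*x)*(x - π).
u(x) = -6·x·(π − x)^2 vanishes at x = 0 and x = π, so u ∈ H^1_0(0, π). Differentiate via the product rule and integrate the resulting polynomials term by term.
  ∫_0^π u² dx = ∫_0^π (36*x^6 - 144*π*x^5 + 216*π^2*x^4 - 144*π^3*x^3 + 36*π^4*x^2) dx. Term by term:
    ∫_0^π 36*x^6 dx = 36*π^7/7;  ∫_0^π -144*π*x^5 dx = -24*π^7;  ∫_0^π 216*π^2*x^4 dx = 216*π^7/5;
    ∫_0^π -144*π^3*x^3 dx = -36*π^7;  ∫_0^π 36*π^4*x^2 dx = 12*π^7.
  Sum: 36*π^7/7 − 24*π^7 + 216*π^7/5 − 36*π^7 + 12*π^7 = 12*π^7/35.
  ∫_0^π (u')² dx = ∫_0^π (324*x^4 - 864*π*x^3 + 792*π^2*x^2 - 288*π^3*x + 36*π^4) dx. Term by term:
    ∫_0^π 324*x^4 dx = 324*π^5/5;  ∫_0^π -864*π*x^3 dx = -216*π^5;  ∫_0^π 792*π^2*x^2 dx = 264*π^5;
    ∫_0^π -288*π^3*x dx = -144*π^5;  ∫_0^π 36*π^4 dx = 36*π^5.
  Sum: 324*π^5/5 − 216*π^5 + 264*π^5 − 144*π^5 + 36*π^5 = 24*π^5/5.
∫_0^π u² dx = 12*π^7/35, so ||u||_L² = 2*sqrt(105)*π^(7/2)/35.
∫_0^π (u')² dx = 24*π^5/5, so ||u'||_L² = 2*sqrt(30)*π^(5/2)/5.
Ratio ||u||_L² / ||u'||_L² = sqrt(14)*π/14.
Sharp Poincaré constant on H^1_0(0, π) is C_P = L/π = 1, achieved by sin(x).
A polynomial bump cannot attain the sharp Poincaré constant (only the first sine eigenfunction does), so the ratio is strictly less than C_P, consistent with ||u||_L² ≤ C_P ||u'||_L².


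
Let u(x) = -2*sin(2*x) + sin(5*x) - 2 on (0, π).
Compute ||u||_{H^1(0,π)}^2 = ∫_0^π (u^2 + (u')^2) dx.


||u||_{H^1(0,π)}^2 = -8/5 + 27*π

u'(x) = -4*cos(2*x) + 5*cos(5*x).
Expand u² and (u')² and integrate term by term on (0, π), using: for integers n ≥ 1, ∫_0^π sin²(nx) dx = ∫_0^π cos²(nx) dx = π/2; for n ≠ n', ∫_0^π sin(nx)sin(n'x) dx = ∫_0^π cos(nx)cos(n'x) dx = 0; and by product-to-sum, ∫_0^π sin(nx)cos(n'x) dx = ½∫_0^π [sin((n+n')x) + sin((n−n')x)] dx, which is 0 when n+n' is even and 2n/(n²−n'²) when n+n' is odd (it need not vanish on (0, π)). For the constant mode: ∫_0^π 1 dx = π, ∫_0^π cos(nx) dx = 0, ∫_0^π sin(nx) dx = (1−(−1)^n)/n.
  u² squared terms: (-2)²·∫1 dx = 4·π = 4*π;  (-2)²·∫sin(2x)² dx = 4·π/2 = 2*π;  (1)²·∫sin(5x)² dx = 1·π/2 = π/2.
  u² cross terms: 2·(-2)·(-2)·∫1·sin(2x) dx = 8·(0) = 0;  2·(-2)·(1)·∫1·sin(5x) dx = -4·(2/5) = -8/5;  2·(-2)·(1)·∫sin(2x)·sin(5x) dx = -4·(0) = 0.
  So ∫_0^π u² dx = 4*π + 2*π + π/2 + 0 − 8/5 + 0 = -8/5 + 13*π/2.
  (u')² squared terms: (-4)²·∫cos(2x)² dx = 16·π/2 = 8*π;  (5)²·∫cos(5x)² dx = 25·π/2 = 25*π/2.
  (u')² cross terms: 2·(-4)·(5)·∫cos(2x)·cos(5x) dx = -40·(0) = 0.
  So ∫_0^π (u')² dx = 8*π + 25*π/2 + 0 = 41*π/2.
||u||_{H^1}^2 = (-8/5 + 13*π/2) + (41*π/2) = -8/5 + 27*π.


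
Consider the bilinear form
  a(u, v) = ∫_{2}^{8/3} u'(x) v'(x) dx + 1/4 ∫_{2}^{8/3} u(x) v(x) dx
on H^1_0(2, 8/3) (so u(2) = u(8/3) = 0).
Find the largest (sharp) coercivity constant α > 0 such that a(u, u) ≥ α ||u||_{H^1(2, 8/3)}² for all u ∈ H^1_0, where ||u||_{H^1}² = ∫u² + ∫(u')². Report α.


α = (1 + 9*π^2)/(4 + 9*π^2)

Coercivity of a(·,·) on H^1_0(2, 8/3) means a(u, u) ≥ α ||u||_{H^1}² for every u ∈ H^1_0.
The interval has length L = 2/3, and Poincaré/coercivity depend only on L. Here a(u, u) = ∫(u')² + (1/4)·∫u².
Here 0 < c = 1/4 < 1. The condition a(u,u) ≥ α||u||_{H^1}² reads (1−α)∫(u')² ≥ (α−c)∫u². Any admissible α is ≤ 1 (rapidly oscillating u have ∫u²/∫(u')² → 0), and α = 1 would force 0 ≥ (1−c)∫u², impossible since c < 1; so 1−α > 0. By the sharp Poincaré inequality on H^1_0 of an interval of length L, ∫(u')² ≥ (π/L)²∫u² with equality for the first sine mode sin(π(x−x₀)/L) (x₀ the left endpoint), so the inequality holds for all u iff (1−α)(π/L)² ≥ α − c, i.e. α ≤ ((π/L)² + c)/((π/L)² + 1) = (1 + c(L/π)²)/(1 + (L/π)²). With (π/L)² = 9*π^2/4 and c = 1/4, the largest admissible constant is α = ((π/L)² + c)/((π/L)² + 1).
Simplifying, α = (1 + 9*π^2)/(4 + 9*π^2).


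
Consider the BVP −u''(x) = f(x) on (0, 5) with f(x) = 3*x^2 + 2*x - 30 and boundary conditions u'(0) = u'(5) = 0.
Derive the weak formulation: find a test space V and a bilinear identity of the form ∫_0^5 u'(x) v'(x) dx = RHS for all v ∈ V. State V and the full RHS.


V = H^1(0, 5) (no boundary constraint on v; u is determined up to an additive constant); weak form: ∫_0^5 u'v' dx = ∫_0^5 (3*x^2 + 2*x - 30) v dx for all v ∈ V.

Multiply both sides by a test function v and integrate from 0 to 5:
  ∫_0^5 −u''(x) v(x) dx = ∫_0^5 f(x) v(x) dx.
Integrate the LHS by parts once:
  ∫_0^5 −u'' v dx = −[u'(x) v(x)]_0^5 + ∫_0^5 u'(x) v'(x) dx.
Thus ∫_0^5 u'(x) v'(x) dx = ∫_0^5 f(x) v(x) dx + [u'(x) v(x)]_0^5.
Choose V so that boundary terms are either known or forced to vanish.
u has homogeneous Neumann: u'(0) = u'(5) = 0. So [u' v]_0^5 = 0·v(5) − 0·v(0) = 0 for any v; take V = H^1(0, 5).
Weak formulation: find u (satisfying any essential BC) such that ∫_0^5 u'(x) v'(x) dx = ∫_0^5 f v dx for all v ∈ V (homogeneous Neumann, so boundary terms vanish).
Substituting f(x) = 3*x^2 + 2*x - 30, the right-hand side is ∫_0^5 (3*x^2 + 2*x - 30) v dx.
Compatibility check (pure Neumann): taking v ≡ 1 ∈ V gives 0 = ∫_0^5 f dx + (0) − (0), i.e. ∫_0^5 f dx must equal u'(0) − u'(5) = 0. Indeed ∫_0^5 (3*x^2 + 2*x - 30) dx = 0, so the data are compatible. The solution is then unique only up to an additive constant (fix it e.g. by requiring ∫_0^5 u dx = 0).


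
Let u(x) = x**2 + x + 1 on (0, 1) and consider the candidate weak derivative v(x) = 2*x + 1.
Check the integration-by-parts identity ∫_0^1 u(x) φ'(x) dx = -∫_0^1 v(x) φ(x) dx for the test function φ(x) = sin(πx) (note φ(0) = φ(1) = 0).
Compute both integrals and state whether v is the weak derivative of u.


LHS = -4/π, RHS = -4/π. Yes, v = u' weakly.

u(x) = x**2 + x + 1, classical derivative u'(x) = 2*x + 1.
φ(x) = sin(πx), so φ'(x) = π*cos(π*x).
Note φ(0) = φ(1) = 0, so the boundary term u·φ vanishes.
LHS = ∫_0^1 u(x) φ'(x) dx = ∫_0^1 (π*x^2*cos(π*x) + π*x*cos(π*x) + π*cos(π*x)) dx. Term by term:
  ∫_0^1 π*cos(π*x) dx = 0;  ∫_0^1 π*x*cos(π*x) dx = -2/π;  ∫_0^1 π*x^2*cos(π*x) dx = -2/π.
Sum: 0 − 2/π − 2/π = -4/π.
So LHS = -4/π.
∫_0^1 v(x) φ(x) dx = ∫_0^1 (2*x*sin(π*x) + sin(π*x)) dx. Term by term:
  ∫_0^1 2*x*sin(π*x) dx = 2/π;  ∫_0^1 sin(π*x) dx = 2/π.
Sum: 2/π + 2/π = 4/π.
So RHS = -∫_0^1 v(x) φ(x) dx = -4/π.
LHS = RHS, so the identity holds for this test φ.
Moreover u is smooth here and v(x) = u'(x) = 2*x + 1 pointwise, so the identity holds for every test function. Hence v is the weak derivative of u.


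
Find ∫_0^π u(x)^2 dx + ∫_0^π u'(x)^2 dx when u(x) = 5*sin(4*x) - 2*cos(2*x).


||u||_{H^1(0,π)}^2 = 445*π/2

u'(x) = 4*sin(2*x) + 20*cos(4*x).
Expand u² and (u')² and integrate term by term on (0, π), using: for integers n ≥ 1, ∫_0^π sin²(nx) dx = ∫_0^π cos²(nx) dx = π/2; for n ≠ n', ∫_0^π sin(nx)sin(n'x) dx = ∫_0^π cos(nx)cos(n'x) dx = 0; and by product-to-sum, ∫_0^π sin(nx)cos(n'x) dx = ½∫_0^π [sin((n+n')x) + sin((n−n')x)] dx, which is 0 when n+n' is even and 2n/(n²−n'²) when n+n' is odd (it need not vanish on (0, π)).
  u² squared terms: (-2)²·∫cos(2x)² dx = 4·π/2 = 2*π;  (5)²·∫sin(4x)² dx = 25·π/2 = 25*π/2.
  u² cross terms: 2·(-2)·(5)·∫cos(2x)·sin(4x) dx = -20·(0) = 0.
  So ∫_0^π u² dx = 2*π + 25*π/2 + 0 = 29*π/2.
  (u')² squared terms: (4)²·∫sin(2x)² dx = 16·π/2 = 8*π;  (20)²·∫cos(4x)² dx = 400·π/2 = 200*π.
  (u')² cross terms: 2·(4)·(20)·∫sin(2x)·cos(4x) dx = 160·(0) = 0.
  So ∫_0^π (u')² dx = 8*π + 200*π + 0 = 208*π.
||u||_{H^1}^2 = (29*π/2) + (208*π) = 445*π/2.


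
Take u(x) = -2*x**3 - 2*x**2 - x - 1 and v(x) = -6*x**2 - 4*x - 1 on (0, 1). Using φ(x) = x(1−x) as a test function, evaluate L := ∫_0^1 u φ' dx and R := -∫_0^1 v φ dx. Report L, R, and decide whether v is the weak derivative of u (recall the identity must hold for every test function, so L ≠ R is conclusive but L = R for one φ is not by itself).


LHS = 4/5, RHS = 4/5. Yes, v = u' weakly.

u(x) = -2*x**3 - 2*x**2 - x - 1, classical derivative u'(x) = -6*x**2 - 4*x - 1.
φ(x) = x(1−x), so φ'(x) = 1 - 2*x.
Note φ(0) = φ(1) = 0, so the boundary term u·φ vanishes.
LHS = ∫_0^1 u(x) φ'(x) dx = ∫_0^1 (4*x^4 + 2*x^3 + x - 1) dx. Term by term:
  ∫_0^1 4*x^4 dx = 4/5;  ∫_0^1 2*x^3 dx = 1/2;  ∫_0^1 x dx = 1/2;
  ∫_0^1 -1 dx = -1.
Sum: 4/5 + 1/2 + 1/2 − 1 = 4/5.
So LHS = 4/5.
∫_0^1 v(x) φ(x) dx = ∫_0^1 (6*x^4 - 2*x^3 - 3*x^2 - x) dx. Term by term:
  ∫_0^1 6*x^4 dx = 6/5;  ∫_0^1 -2*x^3 dx = -1/2;  ∫_0^1 -3*x^2 dx = -1;
  ∫_0^1 -x dx = -1/2.
Sum: 6/5 − 1/2 − 1 − 1/2 = -4/5.
So RHS = -∫_0^1 v(x) φ(x) dx = 4/5.
LHS = RHS, so the identity holds for this test φ.
Moreover u is smooth here and v(x) = u'(x) = -6*x**2 - 4*x - 1 pointwise, so the identity holds for every test function. Hence v is the weak derivative of u.


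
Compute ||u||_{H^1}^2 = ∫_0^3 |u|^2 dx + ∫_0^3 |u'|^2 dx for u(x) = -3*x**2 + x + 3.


||u||_{H^1}^2 = 4899/10

The H^1 norm (squared) on an interval (0, L) is
  ||u||_{H^1}^2 = ∫_0^L u(x)^2 dx + ∫_0^L u'(x)^2 dx.
Compute u'(x) = 1 - 6*x.
Then u(x)^2 = 9*x**4 - 6*x**3 - 17*x**2 + 6*x + 9 and u'(x)^2 = 36*x**2 - 12*x + 1.
Integrate each monomial from 0 to 3 using ∫_0^3 c·x^n dx = c·3^(n+1)/(n+1):
  ∫_0^3 u(x)^2 dx = ∫_0^3 (9*x^4 - 6*x^3 - 17*x^2 + 6*x + 9) dx. Term by term:
    ∫_0^3 9*x^4 dx = 2187/5;  ∫_0^3 -6*x^3 dx = -243/2;  ∫_0^3 -17*x^2 dx = -153;
    ∫_0^3 6*x dx = 27;  ∫_0^3 9 dx = 27.
  Sum: 2187/5 − 243/2 − 153 + 27 + 27 = 2169/10.
  ∫_0^3 u'(x)^2 dx = ∫_0^3 (36*x^2 - 12*x + 1) dx. Term by term:
    ∫_0^3 36*x^2 dx = 324;  ∫_0^3 -12*x dx = -54;  ∫_0^3 1 dx = 3.
  Sum: 324 − 54 + 3 = 273.
Adding: ||u||_{H^1}^2 = 2169/10 + 273 = 4899/10.


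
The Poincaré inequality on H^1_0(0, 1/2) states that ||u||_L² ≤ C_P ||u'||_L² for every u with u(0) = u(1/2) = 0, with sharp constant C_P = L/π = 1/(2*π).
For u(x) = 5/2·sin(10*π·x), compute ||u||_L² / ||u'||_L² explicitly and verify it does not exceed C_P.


||u||_L² / ||u'||_L² = 1/(10*π) < C_P = 1/(2*π).

u(x) = 5/2·sin(10*π·x), so u'(x) = 25*π*cos(10*π*x).
Writing u(x) = A·sin(kπx/L) with A = 5/2 and k = 5, use ∫_0^L sin²(kπx/L) dx = L/2 and ∫_0^L cos²(kπx/L) dx = L/2.
u² = 25/4·sin²(10*π·x) and (u')² = 625*π^2·cos²(10*π·x), and each of sin², cos² integrates to L/2 = 1/4 over (0, 1/2).
∫_0^1/2 u² dx = 25/16, so ||u||_L² = 5/4.
∫_0^1/2 (u')² dx = 625*π^2/4, so ||u'||_L² = 25*π/2.
Ratio ||u||_L² / ||u'||_L² = 1/(10*π).
Sharp Poincaré constant on H^1_0(0, 1/2) is C_P = L/π = 1/(2*π), achieved by sin(2*π·x).
This is the k = 5 harmonic; the ratio L/(kπ) is strictly less than C_P = L/π, consistent with the sharp inequality ||u||_L² ≤ C_P ||u'||_L².


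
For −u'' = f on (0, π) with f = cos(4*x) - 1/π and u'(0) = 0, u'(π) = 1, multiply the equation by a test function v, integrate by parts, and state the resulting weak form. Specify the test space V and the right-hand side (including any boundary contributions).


V = H^1(0, π) (v unrestricted at boundary; u is determined up to an additive constant); weak form: ∫_0^π u'v' dx = ∫_0^π (cos(4*x) - 1/π) v dx + v(π) for all v ∈ V.

Multiply both sides by a test function v and integrate from 0 to π:
  ∫_0^π −u''(x) v(x) dx = ∫_0^π f(x) v(x) dx.
Integrate the LHS by parts once:
  ∫_0^π −u'' v dx = −[u'(x) v(x)]_0^π + ∫_0^π u'(x) v'(x) dx.
Thus ∫_0^π u'(x) v'(x) dx = ∫_0^π f(x) v(x) dx + [u'(x) v(x)]_0^π.
Choose V so that boundary terms are either known or forced to vanish.
u has inhomogeneous Neumann u'(0) = 0, u'(π) = 1. [u' v]_0^π = (1)·v(π) − (0)·v(0) = v(π). Take V = H^1(0, π); boundary term becomes part of RHS.
Weak formulation: find u (satisfying any essential BC) such that ∫_0^π u'(x) v'(x) dx = ∫_0^π f v dx + v(π) for all v ∈ V (Neumann data are natural BCs: they enter the RHS as boundary terms).
Substituting f(x) = cos(4*x) - 1/π, the right-hand side is ∫_0^π (cos(4*x) - 1/π) v dx + v(π).
Compatibility check (pure Neumann): taking v ≡ 1 ∈ V gives 0 = ∫_0^π f dx + (1) − (0), i.e. ∫_0^π f dx must equal u'(0) − u'(π) = -1. Indeed ∫_0^π (cos(4*x) - 1/π) dx = -1, so the data are compatible. The solution is then unique only up to an additive constant (fix it e.g. by requiring ∫_0^π u dx = 0).


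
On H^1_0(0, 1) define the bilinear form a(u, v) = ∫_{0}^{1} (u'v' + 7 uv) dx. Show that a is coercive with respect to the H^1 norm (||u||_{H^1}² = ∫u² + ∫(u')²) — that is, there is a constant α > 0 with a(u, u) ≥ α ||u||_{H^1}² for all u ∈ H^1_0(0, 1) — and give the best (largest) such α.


α = 1

Coercivity of a(·,·) on H^1_0(0, 1) means a(u, u) ≥ α ||u||_{H^1}² for every u ∈ H^1_0.
The interval has length L = 1, and Poincaré/coercivity depend only on L. Here a(u, u) = ∫(u')² + (7)·∫u².
Here c = 7 ≥ 1, so a(u,u) = ∫(u')² + c∫u² ≥ ∫(u')² + ∫u² = ||u||_{H^1}², i.e. α = 1 works. No larger α is possible: a(u,u) ≥ α||u||_{H^1}² means (1−α)∫(u')² ≥ (α−c)∫u², and for the modes u_n = sin(nπ(x−x₀)/L) (x₀ the left endpoint) one has ∫u_n²/∫(u_n')² = (L/(nπ))² → 0, so a(u_n,u_n)/||u_n||_{H^1}² → 1. Hence the optimal constant is α = 1.
Therefore α = 1.


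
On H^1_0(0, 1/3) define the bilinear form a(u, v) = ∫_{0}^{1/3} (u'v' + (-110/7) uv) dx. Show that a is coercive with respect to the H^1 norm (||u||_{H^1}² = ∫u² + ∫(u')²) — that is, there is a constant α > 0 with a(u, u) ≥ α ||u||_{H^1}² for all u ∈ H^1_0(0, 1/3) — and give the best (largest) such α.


α = (-110 + 63*π^2)/(7*(1 + 9*π^2))

Coercivity of a(·,·) on H^1_0(0, 1/3) means a(u, u) ≥ α ||u||_{H^1}² for every u ∈ H^1_0.
The interval has length L = 1/3, and Poincaré/coercivity depend only on L. Here a(u, u) = ∫(u')² + (-110/7)·∫u².
Here c = -110/7 < 0 with |c| < (π/L)² = 9*π^2, so coercivity still holds. The condition a(u,u) ≥ α||u||_{H^1}² reads (1−α)∫(u')² ≥ (α−c)∫u². Any admissible α is ≤ 1 (rapidly oscillating u have ∫u²/∫(u')² → 0), and α = 1 would force 0 ≥ (1−c)∫u², impossible since c < 1; so 1−α > 0. By the sharp Poincaré inequality on H^1_0 of an interval of length L, ∫(u')² ≥ (π/L)²∫u² with equality for the first sine mode sin(π(x−x₀)/L) (x₀ the left endpoint), so the inequality holds for all u iff (1−α)(π/L)² ≥ α − c, i.e. α ≤ ((π/L)² + c)/((π/L)² + 1) = (1 + c(L/π)²)/(1 + (L/π)²). (Direct route, valid since c ≤ 0: Poincaré gives c∫u² ≥ c(L/π)²∫(u')², so a(u,u) ≥ (1 + c(L/π)²)∫(u')², while ||u||_{H^1}² ≤ (1 + (L/π)²)∫(u')²; dividing yields the same α.) With (π/L)² = 9*π^2 and c = -110/7, the largest admissible constant is α = ((π/L)² + c)/((π/L)² + 1).
Simplifying, α = (-110 + 63*π^2)/(7*(1 + 9*π^2)).


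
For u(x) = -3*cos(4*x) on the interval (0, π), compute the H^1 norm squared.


||u||_{H^1(0,π)}^2 = 153*π/2

u'(x) = 12*sin(4*x).
Expand u² and (u')² and integrate term by term on (0, π), using: for integers n ≥ 1, ∫_0^π sin²(nx) dx = ∫_0^π cos²(nx) dx = π/2; for n ≠ n', ∫_0^π sin(nx)sin(n'x) dx = ∫_0^π cos(nx)cos(n'x) dx = 0; and by product-to-sum, ∫_0^π sin(nx)cos(n'x) dx = ½∫_0^π [sin((n+n')x) + sin((n−n')x)] dx, which is 0 when n+n' is even and 2n/(n²−n'²) when n+n' is odd (it need not vanish on (0, π)).
  u² squared terms: (-3)²·∫cos(4x)² dx = 9·π/2 = 9*π/2.
  So ∫_0^π u² dx = 9*π/2.
  (u')² squared terms: (12)²·∫sin(4x)² dx = 144·π/2 = 72*π.
  So ∫_0^π (u')² dx = 72*π.
||u||_{H^1}^2 = (9*π/2) + (72*π) = 153*π/2.


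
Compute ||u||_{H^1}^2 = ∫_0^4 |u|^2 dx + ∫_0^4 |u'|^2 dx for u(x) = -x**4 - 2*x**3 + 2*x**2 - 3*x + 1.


||u||_{H^1}^2 = 41913896/315

The H^1 norm (squared) on an interval (0, L) is
  ||u||_{H^1}^2 = ∫_0^L u(x)^2 dx + ∫_0^L u'(x)^2 dx.
Compute u'(x) = -4*x**3 - 6*x**2 + 4*x - 3.
Then u(x)^2 = x**8 + 4*x**7 - 2*x**5 + 14*x**4 - 16*x**3 + 13*x**2 - 6*x + 1 and u'(x)^2 = 16*x**6 + 48*x**5 + 4*x**4 - 24*x**3 + 52*x**2 - 24*x + 9.
Integrate each monomial from 0 to 4 using ∫_0^4 c·x^n dx = c·4^(n+1)/(n+1):
  ∫_0^4 u(x)^2 dx = ∫_0^4 (x^8 + 4*x^7 - 2*x^5 + 14*x^4 - 16*x^3 + 13*x^2 - 6*x + 1) dx. Term by term:
    ∫_0^4 x^8 dx = 262144/9;  ∫_0^4 4*x^7 dx = 32768;  ∫_0^4 -2*x^5 dx = -4096/3;
    ∫_0^4 14*x^4 dx = 14336/5;  ∫_0^4 -16*x^3 dx = -1024;  ∫_0^4 13*x^2 dx = 832/3;
    ∫_0^4 -6*x dx = -48;  ∫_0^4 1 dx = 4.
  Sum: 262144/9 + 32768 − 4096/3 + 14336/5 − 1024 + 832/3 − 48 + 4 = 2817284/45.
  ∫_0^4 u'(x)^2 dx = ∫_0^4 (16*x^6 + 48*x^5 + 4*x^4 - 24*x^3 + 52*x^2 - 24*x + 9) dx. Term by term:
    ∫_0^4 16*x^6 dx = 262144/7;  ∫_0^4 48*x^5 dx = 32768;  ∫_0^4 4*x^4 dx = 4096/5;
    ∫_0^4 -24*x^3 dx = -1536;  ∫_0^4 52*x^2 dx = 3328/3;  ∫_0^4 -24*x dx = -192;
    ∫_0^4 9 dx = 36.
  Sum: 262144/7 + 32768 + 4096/5 − 1536 + 3328/3 − 192 + 36 = 7397636/105.
Adding: ||u||_{H^1}^2 = 2817284/45 + 7397636/105 = 41913896/315.
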